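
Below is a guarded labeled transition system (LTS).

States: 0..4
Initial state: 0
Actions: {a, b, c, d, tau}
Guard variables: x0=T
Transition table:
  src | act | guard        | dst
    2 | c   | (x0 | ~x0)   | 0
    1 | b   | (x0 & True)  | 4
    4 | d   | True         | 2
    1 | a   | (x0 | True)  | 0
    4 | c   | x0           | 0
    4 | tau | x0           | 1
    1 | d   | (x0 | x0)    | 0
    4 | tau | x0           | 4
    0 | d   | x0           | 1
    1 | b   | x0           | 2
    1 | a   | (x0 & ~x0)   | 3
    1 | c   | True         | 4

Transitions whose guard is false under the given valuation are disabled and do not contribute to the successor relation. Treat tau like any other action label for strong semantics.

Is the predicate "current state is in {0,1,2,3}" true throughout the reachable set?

Answer: INVARIANT VIOLATED at state 4

Trace:
Safe = {0,1,2,3}
Reach set: {0,1,2,4}
  0: ✓
  1: ✓
  2: ✓
  4: ✗ unsafe
witness against invariant: d·b → 4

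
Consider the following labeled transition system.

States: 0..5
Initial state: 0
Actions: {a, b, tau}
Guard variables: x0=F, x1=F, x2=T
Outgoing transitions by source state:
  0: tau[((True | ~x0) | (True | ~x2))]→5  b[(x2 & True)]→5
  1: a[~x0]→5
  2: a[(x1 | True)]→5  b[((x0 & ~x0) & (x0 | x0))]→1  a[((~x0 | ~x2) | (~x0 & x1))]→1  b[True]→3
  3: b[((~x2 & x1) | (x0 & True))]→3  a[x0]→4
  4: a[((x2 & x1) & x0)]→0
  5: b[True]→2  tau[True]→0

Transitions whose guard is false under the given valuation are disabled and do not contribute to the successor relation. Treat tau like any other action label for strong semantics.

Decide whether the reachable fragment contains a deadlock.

R = {0,1,2,3,5}
  0: b→5  tau→5  [deg 2]
  1: a→5  [deg 1]
  2: a→1  a→5  b→3  [deg 3]
  3: ∅  [deadlock]
  5: b→2  tau→0  [deg 2]
trace reaching 3: tau·b·b

Answer: DEADLOCK at state 3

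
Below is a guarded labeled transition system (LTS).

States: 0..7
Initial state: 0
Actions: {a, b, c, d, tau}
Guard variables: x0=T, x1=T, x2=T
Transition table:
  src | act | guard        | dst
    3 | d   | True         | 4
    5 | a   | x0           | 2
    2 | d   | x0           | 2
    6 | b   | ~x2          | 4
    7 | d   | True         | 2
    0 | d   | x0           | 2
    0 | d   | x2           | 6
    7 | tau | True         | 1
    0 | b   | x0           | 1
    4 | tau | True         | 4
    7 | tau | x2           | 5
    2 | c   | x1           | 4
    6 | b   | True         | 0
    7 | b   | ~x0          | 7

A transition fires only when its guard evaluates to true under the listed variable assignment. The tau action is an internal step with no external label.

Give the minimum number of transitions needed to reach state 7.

Answer: UNREACHABLE

Trace:
BFS to 7:
  Layer 0: {0}
  Layer 1: {1,2,6}
  Layer 2: {4}
7 never appears.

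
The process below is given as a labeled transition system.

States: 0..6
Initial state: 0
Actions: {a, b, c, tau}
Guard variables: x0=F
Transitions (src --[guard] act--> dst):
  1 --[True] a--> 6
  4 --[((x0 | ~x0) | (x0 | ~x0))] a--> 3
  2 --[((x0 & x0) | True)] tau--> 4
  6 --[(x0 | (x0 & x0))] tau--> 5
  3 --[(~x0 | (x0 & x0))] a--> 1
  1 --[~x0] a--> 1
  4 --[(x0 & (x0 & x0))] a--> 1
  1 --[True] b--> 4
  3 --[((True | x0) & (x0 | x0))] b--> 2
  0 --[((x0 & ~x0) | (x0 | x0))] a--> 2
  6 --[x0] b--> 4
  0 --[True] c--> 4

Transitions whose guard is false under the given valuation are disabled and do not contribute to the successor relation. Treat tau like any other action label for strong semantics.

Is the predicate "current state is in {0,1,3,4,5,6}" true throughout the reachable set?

Allowed set {0,1,3,4,5,6}
Reachable = {0,1,3,4,6}
  0: ok
  1: ok
  3: ok
  4: ok
  6: ok

Answer: INVARIANT HOLDS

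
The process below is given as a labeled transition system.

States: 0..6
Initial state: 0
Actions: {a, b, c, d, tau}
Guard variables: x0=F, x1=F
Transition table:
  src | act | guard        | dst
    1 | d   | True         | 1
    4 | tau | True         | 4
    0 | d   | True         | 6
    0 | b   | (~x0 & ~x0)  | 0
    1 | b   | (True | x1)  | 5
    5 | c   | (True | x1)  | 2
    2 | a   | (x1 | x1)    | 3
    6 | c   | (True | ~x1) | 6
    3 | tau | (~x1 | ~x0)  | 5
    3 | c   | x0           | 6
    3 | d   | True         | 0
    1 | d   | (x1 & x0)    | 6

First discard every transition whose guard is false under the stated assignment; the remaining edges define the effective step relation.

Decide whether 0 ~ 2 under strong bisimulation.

Bisimulation quotient by refinement:
  π0 = {{0,1,2,3,4,5,6}}
  π1 = {{0,1},{2},{3},{4},{5,6}}
  π2 = {{0},{1},{2},{3},{4},{5},{6}}
stable after 3 split(s): 7 block(s)
[0]={0}  [2]={2}

Answer: NOT BISIMILAR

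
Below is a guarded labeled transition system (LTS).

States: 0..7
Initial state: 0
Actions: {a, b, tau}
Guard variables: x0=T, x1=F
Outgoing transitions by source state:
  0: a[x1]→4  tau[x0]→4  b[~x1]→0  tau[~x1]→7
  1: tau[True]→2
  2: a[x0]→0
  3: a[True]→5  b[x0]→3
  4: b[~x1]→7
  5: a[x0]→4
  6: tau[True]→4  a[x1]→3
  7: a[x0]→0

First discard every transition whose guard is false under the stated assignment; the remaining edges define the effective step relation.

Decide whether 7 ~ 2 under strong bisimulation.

Answer: BISIMILAR

Working:
Compute ~ classes (split until stable):
  P[0] = {{0,1,2,3,4,5,6,7}}
  P[1] = {{0},{1,6},{2,5,7},{3},{4}}
  P[2] = {{0},{1},{2,7},{3},{4},{5},{6}}
7 equivalence class(es) (converged in 3)
7∈{2,7}, 2∈{2,7}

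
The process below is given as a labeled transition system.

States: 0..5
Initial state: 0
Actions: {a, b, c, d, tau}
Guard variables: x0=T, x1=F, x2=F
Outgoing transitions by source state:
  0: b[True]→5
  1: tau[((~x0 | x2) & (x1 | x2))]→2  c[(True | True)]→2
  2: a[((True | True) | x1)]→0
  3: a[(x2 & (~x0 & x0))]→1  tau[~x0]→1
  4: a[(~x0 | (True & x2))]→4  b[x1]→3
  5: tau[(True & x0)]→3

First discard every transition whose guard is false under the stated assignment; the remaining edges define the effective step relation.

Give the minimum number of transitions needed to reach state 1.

Layered search for 1:
  L0 = {0}
  L1 = {5}
  L2 = {3}
1 never appears.

Answer: UNREACHABLE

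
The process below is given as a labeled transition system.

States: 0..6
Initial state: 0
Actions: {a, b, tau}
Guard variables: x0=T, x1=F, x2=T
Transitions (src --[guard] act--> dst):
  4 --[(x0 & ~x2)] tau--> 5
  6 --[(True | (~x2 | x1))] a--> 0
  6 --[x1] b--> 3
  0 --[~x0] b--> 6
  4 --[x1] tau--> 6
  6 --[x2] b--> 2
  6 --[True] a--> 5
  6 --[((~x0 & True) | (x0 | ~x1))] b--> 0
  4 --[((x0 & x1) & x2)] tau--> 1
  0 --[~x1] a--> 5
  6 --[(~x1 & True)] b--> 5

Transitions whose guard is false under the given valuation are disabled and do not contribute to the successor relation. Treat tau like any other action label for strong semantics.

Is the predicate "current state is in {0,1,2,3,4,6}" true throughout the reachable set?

Answer: INVARIANT VIOLATED at state 5

Analysis:
Safe = {0,1,2,3,4,6}
R = {0,5}
  0: safe
  5: ✗ unsafe
counterexample path to 5: a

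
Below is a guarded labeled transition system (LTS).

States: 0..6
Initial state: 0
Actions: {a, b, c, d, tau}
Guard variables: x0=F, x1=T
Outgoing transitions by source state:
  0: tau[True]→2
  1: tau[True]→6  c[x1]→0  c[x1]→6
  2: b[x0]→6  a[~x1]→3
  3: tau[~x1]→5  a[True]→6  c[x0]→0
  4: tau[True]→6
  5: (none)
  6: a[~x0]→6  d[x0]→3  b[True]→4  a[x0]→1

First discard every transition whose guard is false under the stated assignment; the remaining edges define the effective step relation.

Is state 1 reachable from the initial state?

Answer: UNREACHABLE

Working:
Guard filter leaves 8 enabled edge(s).
L0 = {0}
L1 = {2}  total {0,2}
R = {0,2}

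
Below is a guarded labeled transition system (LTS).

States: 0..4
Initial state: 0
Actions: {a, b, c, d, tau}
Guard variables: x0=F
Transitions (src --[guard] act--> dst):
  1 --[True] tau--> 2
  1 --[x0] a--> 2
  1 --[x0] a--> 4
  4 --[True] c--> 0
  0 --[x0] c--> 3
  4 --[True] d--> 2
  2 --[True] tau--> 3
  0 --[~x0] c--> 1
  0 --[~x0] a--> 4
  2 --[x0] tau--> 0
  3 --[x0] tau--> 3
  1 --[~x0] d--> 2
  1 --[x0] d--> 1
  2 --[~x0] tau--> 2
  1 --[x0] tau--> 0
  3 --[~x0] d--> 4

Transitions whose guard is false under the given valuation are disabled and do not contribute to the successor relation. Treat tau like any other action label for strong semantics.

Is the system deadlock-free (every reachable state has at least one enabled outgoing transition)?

Reach set: {0,1,2,3,4}
  0: a→4  c→1  [2 exit(s)]
  1: d→2  tau→2  [2 exit(s)]
  2: tau→2  tau→3  [2 exit(s)]
  3: d→4  [1 exit(s)]
  4: c→0  d→2  [2 exit(s)]

Answer: DEADLOCK-FREE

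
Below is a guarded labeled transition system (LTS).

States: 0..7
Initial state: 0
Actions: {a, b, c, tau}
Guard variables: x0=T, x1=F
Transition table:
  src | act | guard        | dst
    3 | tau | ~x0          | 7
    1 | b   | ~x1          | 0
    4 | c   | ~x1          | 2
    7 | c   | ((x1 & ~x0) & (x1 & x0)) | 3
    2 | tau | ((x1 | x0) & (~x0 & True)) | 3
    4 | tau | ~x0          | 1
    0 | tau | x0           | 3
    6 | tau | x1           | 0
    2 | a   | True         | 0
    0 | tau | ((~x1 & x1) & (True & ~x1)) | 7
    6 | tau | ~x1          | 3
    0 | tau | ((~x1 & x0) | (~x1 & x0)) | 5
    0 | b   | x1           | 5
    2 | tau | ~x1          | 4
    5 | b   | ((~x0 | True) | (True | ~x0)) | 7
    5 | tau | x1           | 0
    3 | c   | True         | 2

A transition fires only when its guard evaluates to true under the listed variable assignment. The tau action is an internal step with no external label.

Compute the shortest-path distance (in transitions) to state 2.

Layered search for 2:
  L0 = {0}
  L1 = {3,5}
  L2 = {2,7}
depth(2)=2, e.g. tau·c

Answer: 2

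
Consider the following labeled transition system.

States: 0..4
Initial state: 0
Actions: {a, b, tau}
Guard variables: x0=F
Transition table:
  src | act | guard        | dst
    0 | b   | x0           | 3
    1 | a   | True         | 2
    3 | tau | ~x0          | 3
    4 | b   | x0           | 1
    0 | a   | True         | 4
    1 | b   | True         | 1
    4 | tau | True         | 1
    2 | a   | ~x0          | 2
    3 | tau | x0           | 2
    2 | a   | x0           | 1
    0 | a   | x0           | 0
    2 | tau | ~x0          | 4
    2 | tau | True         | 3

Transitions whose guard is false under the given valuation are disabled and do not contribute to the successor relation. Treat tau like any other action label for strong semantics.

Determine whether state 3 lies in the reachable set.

Answer: REACHABLE

Working:
8 transition(s) survive guard evaluation.
depth 0: {0}
depth 1: {4}  cumulative {0,4}
depth 2: {1}  cumulative {0,1,4}
depth 3: {2}  cumulative {0,1,2,4}
depth 4: {3}  cumulative {0,1,2,3,4}
Reach set: {0,1,2,3,4}
Path to 3: a·tau·a·tau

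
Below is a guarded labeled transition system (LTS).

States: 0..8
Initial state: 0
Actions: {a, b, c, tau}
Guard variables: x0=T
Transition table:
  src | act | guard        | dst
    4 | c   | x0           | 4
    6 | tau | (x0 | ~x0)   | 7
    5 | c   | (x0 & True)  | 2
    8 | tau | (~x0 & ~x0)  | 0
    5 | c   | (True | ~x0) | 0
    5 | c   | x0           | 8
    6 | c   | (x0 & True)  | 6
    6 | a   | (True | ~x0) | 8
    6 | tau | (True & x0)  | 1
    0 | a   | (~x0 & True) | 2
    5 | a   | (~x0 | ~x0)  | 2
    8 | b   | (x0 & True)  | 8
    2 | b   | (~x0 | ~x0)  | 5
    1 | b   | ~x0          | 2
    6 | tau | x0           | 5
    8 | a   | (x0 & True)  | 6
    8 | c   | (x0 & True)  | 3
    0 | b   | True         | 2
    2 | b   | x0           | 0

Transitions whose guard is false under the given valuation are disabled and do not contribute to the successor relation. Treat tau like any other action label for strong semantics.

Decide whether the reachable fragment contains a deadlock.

Answer: DEADLOCK-FREE

Trace:
Reach set: {0,2}
  0: b→2  [1 out]
  2: b→0  [1 out]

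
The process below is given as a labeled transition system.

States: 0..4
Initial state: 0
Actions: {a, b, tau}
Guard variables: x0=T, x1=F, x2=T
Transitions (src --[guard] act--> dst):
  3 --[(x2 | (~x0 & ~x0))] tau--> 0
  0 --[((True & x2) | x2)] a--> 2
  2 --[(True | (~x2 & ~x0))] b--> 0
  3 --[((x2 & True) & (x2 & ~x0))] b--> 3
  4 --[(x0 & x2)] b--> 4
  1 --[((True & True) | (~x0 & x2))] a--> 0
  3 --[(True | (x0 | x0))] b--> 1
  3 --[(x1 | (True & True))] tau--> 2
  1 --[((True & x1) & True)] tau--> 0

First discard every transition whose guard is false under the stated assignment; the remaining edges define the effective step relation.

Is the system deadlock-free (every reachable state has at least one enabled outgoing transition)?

R = {0,2}
  0: a→2  [deg 1]
  2: b→0  [deg 1]

Answer: DEADLOCK-FREE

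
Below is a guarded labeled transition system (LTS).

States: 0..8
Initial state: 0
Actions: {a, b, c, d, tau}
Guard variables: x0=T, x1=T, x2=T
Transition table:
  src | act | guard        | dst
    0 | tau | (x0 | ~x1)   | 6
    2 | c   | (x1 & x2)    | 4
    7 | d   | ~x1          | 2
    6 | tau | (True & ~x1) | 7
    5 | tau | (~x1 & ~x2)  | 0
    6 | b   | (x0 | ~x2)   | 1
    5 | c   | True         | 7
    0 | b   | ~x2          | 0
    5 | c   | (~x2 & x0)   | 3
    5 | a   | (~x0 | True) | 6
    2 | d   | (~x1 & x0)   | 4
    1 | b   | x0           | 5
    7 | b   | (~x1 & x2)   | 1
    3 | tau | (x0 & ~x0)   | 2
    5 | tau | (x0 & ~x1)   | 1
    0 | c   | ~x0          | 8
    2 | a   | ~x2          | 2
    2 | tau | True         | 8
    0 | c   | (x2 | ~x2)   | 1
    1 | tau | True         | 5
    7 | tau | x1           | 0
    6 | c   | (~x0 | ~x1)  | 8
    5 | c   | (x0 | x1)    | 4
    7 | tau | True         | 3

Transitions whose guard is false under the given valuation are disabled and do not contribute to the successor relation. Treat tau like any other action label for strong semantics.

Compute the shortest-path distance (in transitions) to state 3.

Breadth-first toward 3:
  depth 0: {0}
  depth 1: {1,6}
  depth 2: {5}
  depth 3: {4,7}
  depth 4: {3}
depth(3)=4, e.g. c·b·c·tau

Answer: 4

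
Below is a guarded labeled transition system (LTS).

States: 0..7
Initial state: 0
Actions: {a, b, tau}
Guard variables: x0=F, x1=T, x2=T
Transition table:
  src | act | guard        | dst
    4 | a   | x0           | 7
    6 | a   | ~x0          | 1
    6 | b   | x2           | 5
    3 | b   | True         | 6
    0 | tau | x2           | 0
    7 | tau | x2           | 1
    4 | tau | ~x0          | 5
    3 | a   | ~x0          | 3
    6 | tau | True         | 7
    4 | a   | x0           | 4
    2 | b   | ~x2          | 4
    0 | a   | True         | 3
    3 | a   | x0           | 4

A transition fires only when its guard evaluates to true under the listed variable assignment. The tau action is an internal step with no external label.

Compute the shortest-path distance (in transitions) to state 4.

Answer: UNREACHABLE

Analysis:
Breadth-first toward 4:
  depth 0: {0}
  depth 1: {3}
  depth 2: {6}
  depth 3: {1,5,7}
4 never appears.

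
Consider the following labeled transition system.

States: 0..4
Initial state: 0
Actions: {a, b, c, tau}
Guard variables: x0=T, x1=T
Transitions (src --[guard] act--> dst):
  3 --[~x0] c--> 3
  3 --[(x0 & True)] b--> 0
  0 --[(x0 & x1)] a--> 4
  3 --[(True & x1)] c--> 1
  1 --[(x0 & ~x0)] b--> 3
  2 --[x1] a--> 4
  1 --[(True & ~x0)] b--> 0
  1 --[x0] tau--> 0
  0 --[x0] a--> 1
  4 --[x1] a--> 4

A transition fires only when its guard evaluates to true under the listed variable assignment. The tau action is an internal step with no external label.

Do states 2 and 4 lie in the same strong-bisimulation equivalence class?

Bisimulation quotient by refinement:
  P[0] = {{0,1,2,3,4}}
  P[1] = {{0,2,4},{1},{3}}
  P[2] = {{0},{1},{2,4},{3}}
Fixed point at round 3; 4 class(es).
2∈{2,4}, 4∈{2,4}

Answer: BISIMILAR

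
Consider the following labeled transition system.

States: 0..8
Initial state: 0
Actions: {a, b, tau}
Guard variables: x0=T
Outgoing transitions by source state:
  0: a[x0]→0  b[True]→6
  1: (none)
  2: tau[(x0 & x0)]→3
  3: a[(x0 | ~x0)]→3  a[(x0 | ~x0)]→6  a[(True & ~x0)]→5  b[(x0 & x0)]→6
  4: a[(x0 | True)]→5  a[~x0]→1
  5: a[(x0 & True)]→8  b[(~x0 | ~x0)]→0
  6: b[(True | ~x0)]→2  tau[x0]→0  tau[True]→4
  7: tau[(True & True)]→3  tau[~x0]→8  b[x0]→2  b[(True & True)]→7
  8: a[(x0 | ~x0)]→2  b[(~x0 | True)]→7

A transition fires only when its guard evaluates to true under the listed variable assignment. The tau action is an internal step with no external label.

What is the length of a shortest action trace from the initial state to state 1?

Answer: UNREACHABLE

Analysis:
BFS to 1:
  L0 = {0}
  L1 = {6}
  L2 = {2,4}
  L3 = {3,5}
  L4 = {8}
  L5 = {7}
1 never appears.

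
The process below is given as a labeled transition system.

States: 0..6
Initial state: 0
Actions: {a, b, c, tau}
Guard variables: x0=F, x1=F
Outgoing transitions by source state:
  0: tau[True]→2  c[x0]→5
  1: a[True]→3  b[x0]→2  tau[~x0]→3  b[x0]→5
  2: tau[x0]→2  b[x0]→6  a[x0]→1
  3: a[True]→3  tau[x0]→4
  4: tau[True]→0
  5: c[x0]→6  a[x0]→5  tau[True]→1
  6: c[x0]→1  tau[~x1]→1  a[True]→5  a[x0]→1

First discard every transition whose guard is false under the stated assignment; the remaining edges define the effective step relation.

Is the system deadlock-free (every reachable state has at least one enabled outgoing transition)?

Answer: DEADLOCK at state 2

Trace:
Reach set: {0,2}
  0: tau→2  [deg 1]
  2: ∅  [no exit]
Path to 2: tau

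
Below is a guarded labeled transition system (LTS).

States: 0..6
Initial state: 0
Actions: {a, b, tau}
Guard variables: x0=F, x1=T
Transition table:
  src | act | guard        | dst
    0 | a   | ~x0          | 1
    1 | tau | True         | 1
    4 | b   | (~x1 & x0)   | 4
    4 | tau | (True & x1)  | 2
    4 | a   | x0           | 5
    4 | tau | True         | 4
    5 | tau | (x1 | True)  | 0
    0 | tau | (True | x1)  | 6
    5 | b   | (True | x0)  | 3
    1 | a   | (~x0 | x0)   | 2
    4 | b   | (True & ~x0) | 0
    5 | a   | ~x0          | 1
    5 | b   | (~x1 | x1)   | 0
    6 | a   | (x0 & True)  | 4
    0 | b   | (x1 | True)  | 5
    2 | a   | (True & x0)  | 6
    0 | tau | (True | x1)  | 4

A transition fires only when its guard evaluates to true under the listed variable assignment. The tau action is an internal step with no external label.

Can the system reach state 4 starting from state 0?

Answer: REACHABLE

Trace:
Guard filter leaves 13 enabled edge(s).
Layer 0: {0}
Layer 1: {1,4,5,6}  now seen {0,1,4,5,6}
Layer 2: {2,3}  now seen {0,1,2,3,4,5,6}
R = {0,1,2,3,4,5,6}
trace reaching 4: tau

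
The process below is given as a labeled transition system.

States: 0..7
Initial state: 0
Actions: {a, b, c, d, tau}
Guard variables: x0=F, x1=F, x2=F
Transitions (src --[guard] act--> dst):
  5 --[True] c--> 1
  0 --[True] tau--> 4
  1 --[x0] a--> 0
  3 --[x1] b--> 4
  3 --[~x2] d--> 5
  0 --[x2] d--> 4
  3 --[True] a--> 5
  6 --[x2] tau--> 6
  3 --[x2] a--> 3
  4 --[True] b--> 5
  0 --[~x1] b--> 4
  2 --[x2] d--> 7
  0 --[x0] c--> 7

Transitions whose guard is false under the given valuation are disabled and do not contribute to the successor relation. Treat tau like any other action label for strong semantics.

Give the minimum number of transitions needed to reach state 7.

Answer: UNREACHABLE

Working:
BFS to 7:
  Layer 0: {0}
  Layer 1: {4}
  Layer 2: {5}
  Layer 3: {1}
7 never appears.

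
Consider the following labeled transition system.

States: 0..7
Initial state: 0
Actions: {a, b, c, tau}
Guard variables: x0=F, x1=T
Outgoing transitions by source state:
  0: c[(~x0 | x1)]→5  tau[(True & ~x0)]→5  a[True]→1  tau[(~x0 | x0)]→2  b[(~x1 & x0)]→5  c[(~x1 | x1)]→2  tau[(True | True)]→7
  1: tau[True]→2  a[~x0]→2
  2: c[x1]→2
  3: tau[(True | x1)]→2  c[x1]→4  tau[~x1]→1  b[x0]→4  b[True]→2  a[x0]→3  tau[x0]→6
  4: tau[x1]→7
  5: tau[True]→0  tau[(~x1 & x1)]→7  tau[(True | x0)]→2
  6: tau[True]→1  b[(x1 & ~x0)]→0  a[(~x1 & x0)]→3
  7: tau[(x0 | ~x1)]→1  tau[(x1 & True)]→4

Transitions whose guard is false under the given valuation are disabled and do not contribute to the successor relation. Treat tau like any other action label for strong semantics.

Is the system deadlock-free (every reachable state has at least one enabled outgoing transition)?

Reachable = {0,1,2,4,5,7}
  0: a→1  c→2  c→5  tau→2  tau→5  tau→7  [6 out]
  1: a→2  tau→2  [2 out]
  2: c→2  [1 out]
  4: tau→7  [1 out]
  5: tau→0  tau→2  [2 out]
  7: tau→4  [1 out]

Answer: DEADLOCK-FREE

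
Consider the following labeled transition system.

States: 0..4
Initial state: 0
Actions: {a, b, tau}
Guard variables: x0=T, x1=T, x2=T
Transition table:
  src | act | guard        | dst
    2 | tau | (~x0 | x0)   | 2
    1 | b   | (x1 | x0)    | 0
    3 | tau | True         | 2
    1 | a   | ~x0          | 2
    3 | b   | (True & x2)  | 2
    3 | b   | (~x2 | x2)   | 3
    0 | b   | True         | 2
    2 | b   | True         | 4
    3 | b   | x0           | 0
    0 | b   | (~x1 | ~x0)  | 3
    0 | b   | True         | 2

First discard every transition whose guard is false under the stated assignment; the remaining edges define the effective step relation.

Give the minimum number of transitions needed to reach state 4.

Answer: 2

Trace:
BFS to 4:
  L0 = {0}
  L1 = {2}
  L2 = {4}
4 enters at depth 2; path b·b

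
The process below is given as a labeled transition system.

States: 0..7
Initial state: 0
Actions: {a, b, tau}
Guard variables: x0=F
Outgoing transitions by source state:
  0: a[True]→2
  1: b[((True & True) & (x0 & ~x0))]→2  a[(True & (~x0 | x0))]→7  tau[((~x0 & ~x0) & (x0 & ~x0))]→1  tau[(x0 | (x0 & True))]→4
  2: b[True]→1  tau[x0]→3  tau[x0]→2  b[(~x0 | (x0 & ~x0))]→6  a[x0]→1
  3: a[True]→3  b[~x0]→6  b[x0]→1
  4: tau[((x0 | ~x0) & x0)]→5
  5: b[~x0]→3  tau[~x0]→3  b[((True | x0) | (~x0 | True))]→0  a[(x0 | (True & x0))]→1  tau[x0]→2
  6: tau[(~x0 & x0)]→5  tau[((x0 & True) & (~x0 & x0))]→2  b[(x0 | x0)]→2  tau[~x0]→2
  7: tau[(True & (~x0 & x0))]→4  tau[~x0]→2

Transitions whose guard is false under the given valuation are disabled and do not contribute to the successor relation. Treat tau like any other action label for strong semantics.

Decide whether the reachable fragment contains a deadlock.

Answer: DEADLOCK-FREE

Trace:
R = {0,1,2,6,7}
  0: a→2  [deg 1]
  1: a→7  [deg 1]
  2: b→1  b→6  [deg 2]
  6: tau→2  [deg 1]
  7: tau→2  [deg 1]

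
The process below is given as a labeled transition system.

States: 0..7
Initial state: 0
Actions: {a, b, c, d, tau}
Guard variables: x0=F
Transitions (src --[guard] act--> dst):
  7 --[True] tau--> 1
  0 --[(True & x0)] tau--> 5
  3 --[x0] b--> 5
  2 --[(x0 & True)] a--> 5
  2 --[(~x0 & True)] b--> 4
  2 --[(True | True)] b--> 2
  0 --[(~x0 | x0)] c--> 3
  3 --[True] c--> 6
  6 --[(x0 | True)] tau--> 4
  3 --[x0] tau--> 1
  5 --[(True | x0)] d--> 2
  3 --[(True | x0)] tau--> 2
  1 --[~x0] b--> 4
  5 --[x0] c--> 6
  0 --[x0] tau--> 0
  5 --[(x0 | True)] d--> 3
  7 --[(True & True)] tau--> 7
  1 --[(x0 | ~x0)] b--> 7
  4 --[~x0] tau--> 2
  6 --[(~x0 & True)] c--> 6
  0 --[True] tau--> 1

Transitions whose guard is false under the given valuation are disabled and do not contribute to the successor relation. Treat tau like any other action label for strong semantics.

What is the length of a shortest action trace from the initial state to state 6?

Layered search for 6:
  L0 = {0}
  L1 = {1,3}
  L2 = {2,4,6,7}
first hit 6 at d=2 via c·c

Answer: 2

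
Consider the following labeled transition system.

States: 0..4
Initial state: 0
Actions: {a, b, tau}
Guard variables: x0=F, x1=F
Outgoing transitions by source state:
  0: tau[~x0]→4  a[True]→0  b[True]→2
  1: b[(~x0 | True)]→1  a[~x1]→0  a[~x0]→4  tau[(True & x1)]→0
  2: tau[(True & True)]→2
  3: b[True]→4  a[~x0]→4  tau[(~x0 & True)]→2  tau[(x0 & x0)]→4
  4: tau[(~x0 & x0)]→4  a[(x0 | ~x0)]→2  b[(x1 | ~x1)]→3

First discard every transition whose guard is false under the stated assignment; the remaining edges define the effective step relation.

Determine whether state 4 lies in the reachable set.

After dropping false guards: 12 live edges.
Layer 0: {0}
Layer 1: {2,4}  total {0,2,4}
Layer 2: {3}  total {0,2,3,4}
Reachable = {0,2,3,4}
trace reaching 4: tau

Answer: REACHABLE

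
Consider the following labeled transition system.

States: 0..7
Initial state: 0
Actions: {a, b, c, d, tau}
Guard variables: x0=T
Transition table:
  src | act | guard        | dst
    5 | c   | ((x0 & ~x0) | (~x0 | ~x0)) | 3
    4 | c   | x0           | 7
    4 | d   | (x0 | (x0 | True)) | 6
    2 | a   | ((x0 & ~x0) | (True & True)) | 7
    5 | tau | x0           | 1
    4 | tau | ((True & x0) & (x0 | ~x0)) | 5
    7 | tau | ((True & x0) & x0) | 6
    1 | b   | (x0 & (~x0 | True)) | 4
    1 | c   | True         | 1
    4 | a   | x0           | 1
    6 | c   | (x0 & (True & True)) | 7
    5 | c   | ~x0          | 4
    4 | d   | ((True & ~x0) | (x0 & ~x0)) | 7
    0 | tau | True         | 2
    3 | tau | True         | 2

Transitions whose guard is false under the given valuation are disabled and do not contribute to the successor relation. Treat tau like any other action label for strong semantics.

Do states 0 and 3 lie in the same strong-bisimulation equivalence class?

Refine partition for ~:
  P[0] = {{0,1,2,3,4,5,6,7}}
  P[1] = {{0,3,5,7},{1},{2},{4},{6}}
  P[2] = {{0,3},{1},{2},{4},{5},{6},{7}}
stable after 3 split(s): 7 block(s)
[0]={0,3}  [3]={0,3}

Answer: BISIMILAR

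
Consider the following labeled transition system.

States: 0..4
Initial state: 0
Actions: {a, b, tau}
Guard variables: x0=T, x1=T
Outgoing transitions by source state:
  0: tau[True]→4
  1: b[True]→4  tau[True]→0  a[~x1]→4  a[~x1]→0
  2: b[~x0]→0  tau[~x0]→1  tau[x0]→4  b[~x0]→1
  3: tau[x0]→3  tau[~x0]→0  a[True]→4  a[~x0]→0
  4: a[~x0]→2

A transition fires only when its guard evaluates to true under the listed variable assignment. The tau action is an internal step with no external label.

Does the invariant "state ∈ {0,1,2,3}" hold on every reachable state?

Answer: INVARIANT VIOLATED at state 4

Trace:
Allowed set {0,1,2,3}
Reach set: {0,4}
  0: ok
  4: outside
reach 4 via tau — violates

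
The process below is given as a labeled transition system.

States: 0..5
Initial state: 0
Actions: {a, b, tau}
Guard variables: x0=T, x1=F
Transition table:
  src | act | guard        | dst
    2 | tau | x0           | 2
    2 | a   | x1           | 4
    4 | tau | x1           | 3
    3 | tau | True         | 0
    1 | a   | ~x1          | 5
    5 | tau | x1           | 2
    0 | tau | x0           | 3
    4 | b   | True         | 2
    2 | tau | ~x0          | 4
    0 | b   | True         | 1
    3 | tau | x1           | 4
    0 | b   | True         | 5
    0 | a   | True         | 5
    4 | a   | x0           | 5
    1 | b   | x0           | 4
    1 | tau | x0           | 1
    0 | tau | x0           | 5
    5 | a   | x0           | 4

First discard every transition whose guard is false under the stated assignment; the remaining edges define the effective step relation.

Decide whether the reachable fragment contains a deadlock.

Answer: DEADLOCK-FREE

Analysis:
Reach set: {0,1,2,3,4,5}
  0: a→5  b→1  b→5  tau→3  tau→5  [5 out]
  1: a→5  b→4  tau→1  [3 out]
  2: tau→2  [1 out]
  3: tau→0  [1 out]
  4: a→5  b→2  [2 out]
  5: a→4  [1 out]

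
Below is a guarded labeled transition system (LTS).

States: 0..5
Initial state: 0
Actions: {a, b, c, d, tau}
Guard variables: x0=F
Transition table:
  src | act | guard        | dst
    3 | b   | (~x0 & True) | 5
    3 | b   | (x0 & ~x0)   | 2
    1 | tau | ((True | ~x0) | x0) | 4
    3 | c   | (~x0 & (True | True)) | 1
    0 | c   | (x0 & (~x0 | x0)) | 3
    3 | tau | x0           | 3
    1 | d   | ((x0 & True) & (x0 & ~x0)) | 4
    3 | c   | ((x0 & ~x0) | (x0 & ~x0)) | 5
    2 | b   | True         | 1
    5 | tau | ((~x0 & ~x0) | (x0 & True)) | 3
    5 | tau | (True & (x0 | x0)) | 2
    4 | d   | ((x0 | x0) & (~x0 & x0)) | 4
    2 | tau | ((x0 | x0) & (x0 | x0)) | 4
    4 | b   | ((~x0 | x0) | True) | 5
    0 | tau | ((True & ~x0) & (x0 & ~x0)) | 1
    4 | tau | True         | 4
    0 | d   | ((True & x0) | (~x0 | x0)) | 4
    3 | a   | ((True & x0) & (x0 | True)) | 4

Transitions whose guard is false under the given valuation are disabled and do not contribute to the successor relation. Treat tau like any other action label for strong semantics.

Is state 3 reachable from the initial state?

Answer: REACHABLE

Trace:
After dropping false guards: 8 live edges.
depth 0: {0}
depth 1: {4}  total {0,4}
depth 2: {5}  total {0,4,5}
depth 3: {3}  total {0,3,4,5}
depth 4: {1}  total {0,1,3,4,5}
Reach set: {0,1,3,4,5}
trace reaching 3: d·b·tau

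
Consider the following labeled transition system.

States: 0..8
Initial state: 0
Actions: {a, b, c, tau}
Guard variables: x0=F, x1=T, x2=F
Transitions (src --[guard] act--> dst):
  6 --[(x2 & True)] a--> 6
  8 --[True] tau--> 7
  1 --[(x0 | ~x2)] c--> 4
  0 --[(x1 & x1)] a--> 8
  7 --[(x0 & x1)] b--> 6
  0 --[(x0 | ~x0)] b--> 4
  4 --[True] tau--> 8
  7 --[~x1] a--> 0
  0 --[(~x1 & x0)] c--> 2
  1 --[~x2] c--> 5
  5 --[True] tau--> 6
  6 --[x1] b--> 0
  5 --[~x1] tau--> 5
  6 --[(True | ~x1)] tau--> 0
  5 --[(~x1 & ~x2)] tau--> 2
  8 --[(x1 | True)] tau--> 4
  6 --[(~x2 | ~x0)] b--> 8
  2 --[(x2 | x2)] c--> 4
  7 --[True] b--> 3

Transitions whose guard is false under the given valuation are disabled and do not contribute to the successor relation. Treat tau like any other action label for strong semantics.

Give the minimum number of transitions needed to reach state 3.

BFS to 3:
  depth 0: {0}
  depth 1: {4,8}
  depth 2: {7}
  depth 3: {3}
3 enters at depth 3; path a·tau·b

Answer: 3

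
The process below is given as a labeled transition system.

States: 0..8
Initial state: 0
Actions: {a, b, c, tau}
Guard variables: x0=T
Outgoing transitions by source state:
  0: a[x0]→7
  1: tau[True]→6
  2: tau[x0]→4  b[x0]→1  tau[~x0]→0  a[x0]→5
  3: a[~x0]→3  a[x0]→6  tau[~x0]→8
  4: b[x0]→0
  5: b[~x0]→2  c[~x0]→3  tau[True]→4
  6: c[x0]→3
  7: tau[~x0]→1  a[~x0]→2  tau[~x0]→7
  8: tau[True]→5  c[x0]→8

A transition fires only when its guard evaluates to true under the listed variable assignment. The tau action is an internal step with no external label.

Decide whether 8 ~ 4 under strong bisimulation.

Compute ~ classes (split until stable):
  P[0] = {{0,1,2,3,4,5,6,7,8}}
  P[1] = {{0,3},{1,5},{2},{4},{6},{7},{8}}
  P[2] = {{0},{1},{2},{3},{4},{5},{6},{7},{8}}
Fixed point at round 3; 9 class(es).
[8]={8}  [4]={4}

Answer: NOT BISIMILAR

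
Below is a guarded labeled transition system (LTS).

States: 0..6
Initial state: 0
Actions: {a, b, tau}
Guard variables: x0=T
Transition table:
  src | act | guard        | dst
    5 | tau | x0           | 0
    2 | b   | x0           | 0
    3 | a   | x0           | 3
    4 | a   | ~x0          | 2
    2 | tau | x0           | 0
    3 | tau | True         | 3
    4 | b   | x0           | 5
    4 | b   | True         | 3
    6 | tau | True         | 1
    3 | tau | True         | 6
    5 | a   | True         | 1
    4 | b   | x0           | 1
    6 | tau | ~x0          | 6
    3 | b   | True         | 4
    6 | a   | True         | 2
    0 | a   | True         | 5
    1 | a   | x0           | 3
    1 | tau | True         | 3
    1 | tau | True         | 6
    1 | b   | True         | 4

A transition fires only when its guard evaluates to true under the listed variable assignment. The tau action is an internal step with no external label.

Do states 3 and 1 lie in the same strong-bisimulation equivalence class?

Answer: BISIMILAR

Trace:
Compute ~ classes (split until stable):
  round 0: {{0,1,2,3,4,5,6}}
  round 1: {{0},{1,3},{2},{4},{5,6}}
  round 2: {{0},{1,3},{2},{4},{5},{6}}
Fixed point at round 3; 6 class(es).
class of 3: {1,3}; class of 1: {1,3}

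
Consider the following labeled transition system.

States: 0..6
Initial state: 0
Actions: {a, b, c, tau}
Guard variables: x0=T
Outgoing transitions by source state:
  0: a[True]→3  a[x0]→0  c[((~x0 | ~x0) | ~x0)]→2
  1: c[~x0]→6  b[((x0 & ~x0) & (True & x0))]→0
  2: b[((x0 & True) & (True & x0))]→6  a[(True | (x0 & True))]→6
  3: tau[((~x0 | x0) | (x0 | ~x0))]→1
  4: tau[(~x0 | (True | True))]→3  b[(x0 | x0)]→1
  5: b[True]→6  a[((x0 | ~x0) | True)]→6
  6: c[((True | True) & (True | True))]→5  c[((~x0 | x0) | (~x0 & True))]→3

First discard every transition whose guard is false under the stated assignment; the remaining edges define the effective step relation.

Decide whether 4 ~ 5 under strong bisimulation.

Compute ~ classes (split until stable):
  round 0: {{0,1,2,3,4,5,6}}
  round 1: {{0},{1},{2,5},{3},{4},{6}}
stable after 2 split(s): 6 block(s)
4∈{4}, 5∈{2,5}

Answer: NOT BISIMILAR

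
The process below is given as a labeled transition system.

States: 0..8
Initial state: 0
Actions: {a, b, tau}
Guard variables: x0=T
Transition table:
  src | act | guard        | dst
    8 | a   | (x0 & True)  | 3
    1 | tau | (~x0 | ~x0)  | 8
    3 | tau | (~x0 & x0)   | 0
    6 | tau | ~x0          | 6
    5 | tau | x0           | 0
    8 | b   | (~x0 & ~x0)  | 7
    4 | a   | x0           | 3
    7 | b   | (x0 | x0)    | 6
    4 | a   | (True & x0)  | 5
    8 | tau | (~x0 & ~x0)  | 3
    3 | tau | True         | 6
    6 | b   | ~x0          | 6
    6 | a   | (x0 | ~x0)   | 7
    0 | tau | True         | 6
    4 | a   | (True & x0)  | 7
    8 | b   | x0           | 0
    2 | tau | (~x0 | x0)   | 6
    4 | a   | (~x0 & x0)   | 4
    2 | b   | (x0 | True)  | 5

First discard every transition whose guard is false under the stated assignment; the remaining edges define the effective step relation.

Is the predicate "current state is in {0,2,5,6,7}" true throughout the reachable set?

Allowed set {0,2,5,6,7}
R = {0,6,7}
  0: ✓
  6: ✓
  7: ✓

Answer: INVARIANT HOLDS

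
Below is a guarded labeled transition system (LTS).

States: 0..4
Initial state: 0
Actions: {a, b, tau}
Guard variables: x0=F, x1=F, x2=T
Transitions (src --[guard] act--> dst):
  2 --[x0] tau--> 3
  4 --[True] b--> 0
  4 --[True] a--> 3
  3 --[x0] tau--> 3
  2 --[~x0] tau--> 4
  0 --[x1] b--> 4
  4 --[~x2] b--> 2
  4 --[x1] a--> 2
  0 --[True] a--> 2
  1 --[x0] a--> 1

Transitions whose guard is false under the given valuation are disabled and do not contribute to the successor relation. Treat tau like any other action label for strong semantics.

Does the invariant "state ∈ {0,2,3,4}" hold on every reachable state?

Allowed set {0,2,3,4}
Reachable = {0,2,3,4}
  0: safe
  2: safe
  3: safe
  4: safe

Answer: INVARIANT HOLDS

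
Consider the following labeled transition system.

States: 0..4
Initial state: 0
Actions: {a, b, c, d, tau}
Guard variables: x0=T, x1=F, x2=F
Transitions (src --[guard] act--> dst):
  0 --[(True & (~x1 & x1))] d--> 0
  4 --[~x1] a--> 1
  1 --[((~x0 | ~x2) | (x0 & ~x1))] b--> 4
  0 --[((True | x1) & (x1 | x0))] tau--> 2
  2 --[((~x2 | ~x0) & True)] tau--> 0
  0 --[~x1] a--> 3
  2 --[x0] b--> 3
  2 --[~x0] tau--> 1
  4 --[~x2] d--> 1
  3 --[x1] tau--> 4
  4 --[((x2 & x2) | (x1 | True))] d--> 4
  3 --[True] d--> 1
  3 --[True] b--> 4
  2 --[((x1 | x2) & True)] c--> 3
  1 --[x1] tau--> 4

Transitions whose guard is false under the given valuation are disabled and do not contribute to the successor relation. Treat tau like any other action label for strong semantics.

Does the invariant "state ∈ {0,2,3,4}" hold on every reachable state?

Inv-set: {0,2,3,4}
Reachable = {0,1,2,3,4}
  0: ✓
  1: VIOLATES
  2: ✓
  3: ✓
  4: ✓
counterexample path to 1: a·d

Answer: INVARIANT VIOLATED at state 1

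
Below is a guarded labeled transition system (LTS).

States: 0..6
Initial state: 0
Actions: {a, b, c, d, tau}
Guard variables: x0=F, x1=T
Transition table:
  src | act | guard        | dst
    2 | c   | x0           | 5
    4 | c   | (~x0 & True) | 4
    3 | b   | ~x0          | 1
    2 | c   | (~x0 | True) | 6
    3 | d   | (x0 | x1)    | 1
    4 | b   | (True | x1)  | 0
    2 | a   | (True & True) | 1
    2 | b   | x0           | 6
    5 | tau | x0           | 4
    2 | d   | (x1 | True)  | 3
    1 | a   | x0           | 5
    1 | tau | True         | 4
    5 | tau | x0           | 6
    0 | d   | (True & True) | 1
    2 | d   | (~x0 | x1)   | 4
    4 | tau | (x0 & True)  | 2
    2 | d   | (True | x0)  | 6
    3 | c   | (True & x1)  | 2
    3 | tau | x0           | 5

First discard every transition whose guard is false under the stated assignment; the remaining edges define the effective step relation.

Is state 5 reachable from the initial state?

After dropping false guards: 12 live edges.
depth 0: {0}
depth 1: {1}  total {0,1}
depth 2: {4}  total {0,1,4}
Reachable = {0,1,4}

Answer: UNREACHABLE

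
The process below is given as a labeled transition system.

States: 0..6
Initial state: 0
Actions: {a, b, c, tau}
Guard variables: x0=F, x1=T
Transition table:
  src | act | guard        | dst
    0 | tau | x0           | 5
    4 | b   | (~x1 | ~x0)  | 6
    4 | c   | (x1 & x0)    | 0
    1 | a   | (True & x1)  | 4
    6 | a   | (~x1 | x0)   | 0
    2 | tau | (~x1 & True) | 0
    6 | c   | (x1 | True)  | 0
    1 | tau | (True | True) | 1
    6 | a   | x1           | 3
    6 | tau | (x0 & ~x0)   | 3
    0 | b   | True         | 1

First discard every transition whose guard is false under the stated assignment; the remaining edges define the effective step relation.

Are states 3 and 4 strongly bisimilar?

Answer: NOT BISIMILAR

Analysis:
Compute ~ classes (split until stable):
  round 0: {{0,1,2,3,4,5,6}}
  round 1: {{0,4},{1},{2,3,5},{6}}
  round 2: {{0},{1},{2,3,5},{4},{6}}
5 equivalence class(es) (converged in 3)
[3]={2,3,5}  [4]={4}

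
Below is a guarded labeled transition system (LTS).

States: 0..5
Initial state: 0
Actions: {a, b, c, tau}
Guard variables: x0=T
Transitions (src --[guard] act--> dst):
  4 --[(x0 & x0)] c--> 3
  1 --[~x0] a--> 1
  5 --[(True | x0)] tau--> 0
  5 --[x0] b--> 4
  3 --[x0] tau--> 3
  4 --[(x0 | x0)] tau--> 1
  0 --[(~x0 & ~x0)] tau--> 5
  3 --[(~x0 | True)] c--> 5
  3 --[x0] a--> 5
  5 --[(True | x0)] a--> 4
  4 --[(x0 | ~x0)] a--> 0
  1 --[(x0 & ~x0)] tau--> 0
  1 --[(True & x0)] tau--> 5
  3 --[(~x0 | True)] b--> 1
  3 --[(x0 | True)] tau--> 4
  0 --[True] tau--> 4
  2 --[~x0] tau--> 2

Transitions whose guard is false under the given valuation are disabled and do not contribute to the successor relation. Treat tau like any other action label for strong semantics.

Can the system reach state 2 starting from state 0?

13 transition(s) survive guard evaluation.
L0 = {0}
L1 = {4}  now seen {0,4}
L2 = {1,3}  now seen {0,1,3,4}
L3 = {5}  now seen {0,1,3,4,5}
R = {0,1,3,4,5}

Answer: UNREACHABLE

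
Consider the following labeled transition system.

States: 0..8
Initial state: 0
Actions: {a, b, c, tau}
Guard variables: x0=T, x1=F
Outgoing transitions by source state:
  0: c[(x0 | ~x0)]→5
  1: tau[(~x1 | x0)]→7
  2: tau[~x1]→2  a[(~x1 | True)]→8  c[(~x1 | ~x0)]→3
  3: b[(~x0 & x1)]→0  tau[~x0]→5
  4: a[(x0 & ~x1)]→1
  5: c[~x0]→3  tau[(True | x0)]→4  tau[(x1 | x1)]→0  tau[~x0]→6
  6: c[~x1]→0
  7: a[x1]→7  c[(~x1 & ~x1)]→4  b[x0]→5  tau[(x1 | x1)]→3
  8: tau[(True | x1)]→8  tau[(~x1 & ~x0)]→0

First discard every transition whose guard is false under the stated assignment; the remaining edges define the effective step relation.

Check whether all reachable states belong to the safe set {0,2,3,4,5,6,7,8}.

Inv-set: {0,2,3,4,5,6,7,8}
R = {0,1,4,5,7}
  0: ✓
  1: ✗ unsafe
  4: ✓
  5: ✓
  7: ✓
counterexample path to 1: c·tau·a

Answer: INVARIANT VIOLATED at state 1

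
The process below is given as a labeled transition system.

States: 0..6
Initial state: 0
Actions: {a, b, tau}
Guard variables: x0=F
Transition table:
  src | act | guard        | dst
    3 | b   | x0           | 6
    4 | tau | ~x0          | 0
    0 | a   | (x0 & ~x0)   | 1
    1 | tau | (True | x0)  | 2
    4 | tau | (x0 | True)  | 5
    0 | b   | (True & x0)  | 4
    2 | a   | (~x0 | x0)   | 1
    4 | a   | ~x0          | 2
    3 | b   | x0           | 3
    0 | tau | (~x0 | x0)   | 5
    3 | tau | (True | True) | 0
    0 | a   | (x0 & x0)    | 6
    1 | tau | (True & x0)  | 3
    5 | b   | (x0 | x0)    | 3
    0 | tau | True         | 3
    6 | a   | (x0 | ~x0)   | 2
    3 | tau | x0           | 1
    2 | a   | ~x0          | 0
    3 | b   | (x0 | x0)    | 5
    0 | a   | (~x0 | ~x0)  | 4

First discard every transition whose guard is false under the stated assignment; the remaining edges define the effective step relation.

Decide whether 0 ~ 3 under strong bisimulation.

Bisimulation quotient by refinement:
  P[0] = {{0,1,2,3,4,5,6}}
  P[1] = {{0,4},{1,3},{2,6},{5}}
  P[2] = {{0},{1},{2},{3},{4},{5},{6}}
stable after 3 split(s): 7 block(s)
class of 0: {0}; class of 3: {3}

Answer: NOT BISIMILAR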